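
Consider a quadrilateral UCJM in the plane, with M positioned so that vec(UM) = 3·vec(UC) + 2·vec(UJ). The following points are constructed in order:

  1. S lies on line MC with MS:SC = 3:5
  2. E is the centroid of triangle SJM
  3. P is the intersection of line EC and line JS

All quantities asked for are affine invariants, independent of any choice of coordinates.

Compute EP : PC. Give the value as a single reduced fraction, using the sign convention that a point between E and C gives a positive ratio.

EP:PC = 1/5

Work in coordinates with U = (0, 0), C = (1, 0), J = (0, 1), M = (3, 2).
1. S lies on line MC with MS:SC = 3:5 ⇒ S = (9/4, 5/4)
2. E is the centroid of triangle SJM ⇒ E = (7/4, 17/12)
3. P is the intersection of line EC and line JS ⇒ P = (13/8, 85/72)
P = E + t·(C−E) with t = 1/6, so EP:PC = t:(1−t) = 1/6:5/6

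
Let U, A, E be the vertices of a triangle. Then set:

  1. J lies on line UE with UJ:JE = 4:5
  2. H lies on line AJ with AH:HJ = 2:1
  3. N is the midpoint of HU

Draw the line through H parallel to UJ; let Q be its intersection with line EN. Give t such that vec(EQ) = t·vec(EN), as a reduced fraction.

t = 2

Work in coordinates with U = (0, 0), A = (1, 0), E = (0, 1).
1. J lies on line UE with UJ:JE = 4:5 ⇒ J = (0, 4/9)
2. H lies on line AJ with AH:HJ = 2:1 ⇒ H = (1/3, 8/27)
3. N is the midpoint of HU ⇒ N = (1/6, 4/27)
through H parallel to UJ: direction (0, 4/9); meets EN at Q = (1/3, -19/27)
Q = E + t·(N−E) with t = 2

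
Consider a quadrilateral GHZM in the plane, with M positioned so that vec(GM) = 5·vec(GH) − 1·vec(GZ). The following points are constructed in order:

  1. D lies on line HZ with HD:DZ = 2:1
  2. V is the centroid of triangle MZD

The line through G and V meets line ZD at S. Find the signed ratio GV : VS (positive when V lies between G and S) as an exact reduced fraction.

Assign G = (0, 0), H = (1, 0), Z = (0, 1), M = (5, -1) — the answer is frame-independent, so this choice is without loss of generality.
1. D lies on line HZ with HD:DZ = 2:1 ⇒ D = (1/3, 2/3)
2. V is the centroid of triangle MZD ⇒ V = (16/9, 2/9)
line GV meets ZD at S = (8/9, 1/9)
V = G + t·(S−G) with t = 2, so GV:VS = 2:-1

GV:VS = -2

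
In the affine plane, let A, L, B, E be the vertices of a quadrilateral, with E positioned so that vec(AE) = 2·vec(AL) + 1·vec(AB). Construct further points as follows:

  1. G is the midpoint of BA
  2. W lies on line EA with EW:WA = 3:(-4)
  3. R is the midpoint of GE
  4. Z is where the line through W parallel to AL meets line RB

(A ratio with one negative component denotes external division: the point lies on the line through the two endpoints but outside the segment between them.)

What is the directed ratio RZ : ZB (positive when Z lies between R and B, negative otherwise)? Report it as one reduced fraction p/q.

Work in coordinates with A = (0, 0), L = (1, 0), B = (0, 1), E = (2, 1).
1. G is the midpoint of BA ⇒ G = (0, 1/2)
2. W lies on line EA with EW:WA = 3:(-4) ⇒ W = (8, 4)
3. R is the midpoint of GE ⇒ R = (1, 3/4)
4. Z is where the line through W parallel to AL meets line RB ⇒ Z = (-12, 4)
Z = R + t·(B−R) with t = 13, so RZ:ZB = t:(1−t) = 13:-12

RZ:ZB = -13/12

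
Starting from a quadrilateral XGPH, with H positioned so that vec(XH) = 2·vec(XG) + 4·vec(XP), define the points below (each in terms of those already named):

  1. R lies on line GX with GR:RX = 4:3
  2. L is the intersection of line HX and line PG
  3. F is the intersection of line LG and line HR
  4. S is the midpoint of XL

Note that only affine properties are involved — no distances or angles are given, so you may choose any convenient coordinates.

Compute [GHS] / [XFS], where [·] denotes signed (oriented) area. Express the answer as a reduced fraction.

[GHS]:[XFS] = 143/5

Set X = (0, 0), G = (1, 0), P = (0, 1), H = (2, 4); any affine frame gives the same invariant.
1. R lies on line GX with GR:RX = 4:3 ⇒ R = (3/7, 0)
2. L is the intersection of line HX and line PG ⇒ L = (1/3, 2/3)
3. F is the intersection of line LG and line HR ⇒ F = (23/39, 16/39)
4. S is the midpoint of XL ⇒ S = (1/6, 1/3)
2·[GHS] = 11/3, 2·[XFS] = 5/39
[GHS]:[XFS] = 11/3:5/39 = 143/5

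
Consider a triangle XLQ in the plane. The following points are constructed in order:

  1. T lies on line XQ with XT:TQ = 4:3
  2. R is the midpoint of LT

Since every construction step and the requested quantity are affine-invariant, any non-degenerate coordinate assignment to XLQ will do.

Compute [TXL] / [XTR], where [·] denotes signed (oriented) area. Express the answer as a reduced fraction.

Choose coordinates X = (0, 0), L = (1, 0), Q = (0, 1).
1. T lies on line XQ with XT:TQ = 4:3 ⇒ T = (0, 4/7)
2. R is the midpoint of LT ⇒ R = (1/2, 2/7)
2·[TXL] = 4/7, 2·[XTR] = -2/7
[TXL]:[XTR] = 4/7:-2/7 = -2

[TXL]:[XTR] = -2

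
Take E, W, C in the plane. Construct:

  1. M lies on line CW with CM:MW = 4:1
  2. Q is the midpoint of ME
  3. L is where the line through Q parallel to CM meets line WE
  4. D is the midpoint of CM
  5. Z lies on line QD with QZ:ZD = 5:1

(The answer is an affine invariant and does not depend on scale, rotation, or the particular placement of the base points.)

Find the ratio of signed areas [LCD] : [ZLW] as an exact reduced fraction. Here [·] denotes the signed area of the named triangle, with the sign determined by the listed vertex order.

Choose coordinates E = (0, 0), W = (1, 0), C = (0, 1).
1. M lies on line CW with CM:MW = 4:1 ⇒ M = (4/5, 1/5)
2. Q is the midpoint of ME ⇒ Q = (2/5, 1/10)
3. L is where the line through Q parallel to CM meets line WE ⇒ L = (1/2, 0)
4. D is the midpoint of CM ⇒ D = (2/5, 3/5)
5. Z lies on line QD with QZ:ZD = 5:1 ⇒ Z = (2/5, 31/60)
2·[LCD] = -1/5, 2·[ZLW] = 31/120
[LCD]:[ZLW] = -1/5:31/120 = -24/31

[LCD]:[ZLW] = -24/31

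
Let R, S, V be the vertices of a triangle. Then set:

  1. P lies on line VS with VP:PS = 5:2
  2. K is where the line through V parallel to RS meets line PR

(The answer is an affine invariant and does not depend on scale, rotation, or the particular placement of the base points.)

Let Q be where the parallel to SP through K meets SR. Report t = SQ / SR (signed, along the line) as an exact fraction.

t = -5/2

Assign R = (0, 0), S = (1, 0), V = (0, 1) — the answer is frame-independent, so this choice is without loss of generality.
1. P lies on line VS with VP:PS = 5:2 ⇒ P = (5/7, 2/7)
2. K is where the line through V parallel to RS meets line PR ⇒ K = (5/2, 1)
through K parallel to SP: direction (-2/7, 2/7); meets SR at Q = (7/2, 0)
Q = S + t·(R−S) with t = -5/2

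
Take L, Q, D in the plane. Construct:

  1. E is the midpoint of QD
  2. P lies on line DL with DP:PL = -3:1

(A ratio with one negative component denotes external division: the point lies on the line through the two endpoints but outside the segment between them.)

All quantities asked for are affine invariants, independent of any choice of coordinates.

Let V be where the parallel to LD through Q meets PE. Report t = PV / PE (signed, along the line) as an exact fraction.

t = 2

Set L = (0, 0), Q = (1, 0), D = (0, 1); any affine frame gives the same invariant.
1. E is the midpoint of QD ⇒ E = (1/2, 1/2)
2. P lies on line DL with DP:PL = -3:1 ⇒ P = (0, -1/2)
through Q parallel to LD: direction (0, 1); meets PE at V = (1, 3/2)
V = P + t·(E−P) with t = 2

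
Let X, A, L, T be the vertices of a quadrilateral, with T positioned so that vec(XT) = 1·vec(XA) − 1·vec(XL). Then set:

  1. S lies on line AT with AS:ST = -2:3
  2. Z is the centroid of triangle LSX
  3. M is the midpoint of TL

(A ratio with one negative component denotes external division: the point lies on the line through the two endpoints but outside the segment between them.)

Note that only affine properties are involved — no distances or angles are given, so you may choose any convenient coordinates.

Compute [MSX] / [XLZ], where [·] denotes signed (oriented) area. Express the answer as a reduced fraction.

[MSX]:[XLZ] = -3

Work in coordinates with X = (0, 0), A = (1, 0), L = (0, 1), T = (1, -1).
1. S lies on line AT with AS:ST = -2:3 ⇒ S = (1, 2)
2. Z is the centroid of triangle LSX ⇒ Z = (1/3, 1)
3. M is the midpoint of TL ⇒ M = (1/2, 0)
2·[MSX] = 1, 2·[XLZ] = -1/3
[MSX]:[XLZ] = 1:-1/3 = -3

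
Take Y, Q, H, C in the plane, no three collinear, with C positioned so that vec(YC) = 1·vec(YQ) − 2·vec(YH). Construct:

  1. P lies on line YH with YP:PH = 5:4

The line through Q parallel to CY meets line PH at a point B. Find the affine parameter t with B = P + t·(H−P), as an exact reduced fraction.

Assign Y = (0, 0), Q = (1, 0), H = (0, 1), C = (1, -2) — the answer is frame-independent, so this choice is without loss of generality.
1. P lies on line YH with YP:PH = 5:4 ⇒ P = (0, 5/9)
through Q parallel to CY: direction (-1, 2); meets PH at B = (0, 2)
B = P + t·(H−P) with t = 13/4

t = 13/4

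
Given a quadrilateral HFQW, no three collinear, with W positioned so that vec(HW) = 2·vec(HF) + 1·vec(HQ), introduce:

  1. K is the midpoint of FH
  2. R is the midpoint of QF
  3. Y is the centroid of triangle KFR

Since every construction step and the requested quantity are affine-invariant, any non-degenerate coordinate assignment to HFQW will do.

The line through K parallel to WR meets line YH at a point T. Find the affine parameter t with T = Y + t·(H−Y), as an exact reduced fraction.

t = -2

Assign H = (0, 0), F = (1, 0), Q = (0, 1), W = (2, 1) — the answer is frame-independent, so this choice is without loss of generality.
1. K is the midpoint of FH ⇒ K = (1/2, 0)
2. R is the midpoint of QF ⇒ R = (1/2, 1/2)
3. Y is the centroid of triangle KFR ⇒ Y = (2/3, 1/6)
through K parallel to WR: direction (-3/2, -1/2); meets YH at T = (2, 1/2)
T = Y + t·(H−Y) with t = -2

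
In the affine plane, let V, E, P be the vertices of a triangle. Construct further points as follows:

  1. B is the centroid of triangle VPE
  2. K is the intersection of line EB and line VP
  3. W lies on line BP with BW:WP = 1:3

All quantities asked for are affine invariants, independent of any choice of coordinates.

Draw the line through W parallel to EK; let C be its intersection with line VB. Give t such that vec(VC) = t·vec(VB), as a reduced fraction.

t = 5/4

Work in coordinates with V = (0, 0), E = (1, 0), P = (0, 1).
1. B is the centroid of triangle VPE ⇒ B = (1/3, 1/3)
2. K is the intersection of line EB and line VP ⇒ K = (0, 1/2)
3. W lies on line BP with BW:WP = 1:3 ⇒ W = (1/4, 1/2)
through W parallel to EK: direction (-1, 1/2); meets VB at C = (5/12, 5/12)
C = V + t·(B−V) with t = 5/4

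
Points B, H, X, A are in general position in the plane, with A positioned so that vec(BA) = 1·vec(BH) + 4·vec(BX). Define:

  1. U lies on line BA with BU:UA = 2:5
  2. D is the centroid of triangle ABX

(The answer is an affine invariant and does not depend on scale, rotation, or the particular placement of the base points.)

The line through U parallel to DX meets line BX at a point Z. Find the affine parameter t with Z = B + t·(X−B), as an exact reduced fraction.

Choose coordinates B = (0, 0), H = (1, 0), X = (0, 1), A = (1, 4).
1. U lies on line BA with BU:UA = 2:5 ⇒ U = (2/7, 8/7)
2. D is the centroid of triangle ABX ⇒ D = (1/3, 5/3)
through U parallel to DX: direction (-1/3, -2/3); meets BX at Z = (0, 4/7)
Z = B + t·(X−B) with t = 4/7

t = 4/7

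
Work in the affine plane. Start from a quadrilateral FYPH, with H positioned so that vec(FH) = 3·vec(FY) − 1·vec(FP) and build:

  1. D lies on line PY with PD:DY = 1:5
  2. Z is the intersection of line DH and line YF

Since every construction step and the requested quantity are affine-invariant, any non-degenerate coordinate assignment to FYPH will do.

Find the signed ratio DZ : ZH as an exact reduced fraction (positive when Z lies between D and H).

DZ:ZH = 5/6

Choose coordinates F = (0, 0), Y = (1, 0), P = (0, 1), H = (3, -1).
1. D lies on line PY with PD:DY = 1:5 ⇒ D = (1/6, 5/6)
2. Z is the intersection of line DH and line YF ⇒ Z = (16/11, 0)
Z = D + t·(H−D) with t = 5/11, so DZ:ZH = t:(1−t) = 5/11:6/11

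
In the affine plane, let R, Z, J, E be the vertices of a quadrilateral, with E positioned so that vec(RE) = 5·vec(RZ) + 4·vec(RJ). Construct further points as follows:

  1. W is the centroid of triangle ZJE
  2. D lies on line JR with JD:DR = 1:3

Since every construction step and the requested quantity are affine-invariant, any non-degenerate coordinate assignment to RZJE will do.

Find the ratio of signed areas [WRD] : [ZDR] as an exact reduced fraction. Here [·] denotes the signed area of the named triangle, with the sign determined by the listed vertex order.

[WRD]:[ZDR] = -2

Assign R = (0, 0), Z = (1, 0), J = (0, 1), E = (5, 4) — the answer is frame-independent, so this choice is without loss of generality.
1. W is the centroid of triangle ZJE ⇒ W = (2, 5/3)
2. D lies on line JR with JD:DR = 1:3 ⇒ D = (0, 3/4)
2·[WRD] = -3/2, 2·[ZDR] = 3/4
[WRD]:[ZDR] = -3/2:3/4 = -2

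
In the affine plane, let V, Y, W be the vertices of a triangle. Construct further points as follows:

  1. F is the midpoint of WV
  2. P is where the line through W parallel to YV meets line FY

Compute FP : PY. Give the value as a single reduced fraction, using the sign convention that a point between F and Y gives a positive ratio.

FP:PY = -1/2

Work in coordinates with V = (0, 0), Y = (1, 0), W = (0, 1).
1. F is the midpoint of WV ⇒ F = (0, 1/2)
2. P is where the line through W parallel to YV meets line FY ⇒ P = (-1, 1)
P = F + t·(Y−F) with t = -1, so FP:PY = t:(1−t) = -1:2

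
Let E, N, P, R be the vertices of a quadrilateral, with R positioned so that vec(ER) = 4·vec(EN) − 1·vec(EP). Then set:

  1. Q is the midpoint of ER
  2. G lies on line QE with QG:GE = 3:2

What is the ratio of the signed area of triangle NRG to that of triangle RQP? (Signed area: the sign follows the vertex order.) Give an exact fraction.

[NRG]:[RQP] = 2/5

Choose coordinates E = (0, 0), N = (1, 0), P = (0, 1), R = (4, -1).
1. Q is the midpoint of ER ⇒ Q = (2, -1/2)
2. G lies on line QE with QG:GE = 3:2 ⇒ G = (4/5, -1/5)
2·[NRG] = -4/5, 2·[RQP] = -2
[NRG]:[RQP] = -4/5:-2 = 2/5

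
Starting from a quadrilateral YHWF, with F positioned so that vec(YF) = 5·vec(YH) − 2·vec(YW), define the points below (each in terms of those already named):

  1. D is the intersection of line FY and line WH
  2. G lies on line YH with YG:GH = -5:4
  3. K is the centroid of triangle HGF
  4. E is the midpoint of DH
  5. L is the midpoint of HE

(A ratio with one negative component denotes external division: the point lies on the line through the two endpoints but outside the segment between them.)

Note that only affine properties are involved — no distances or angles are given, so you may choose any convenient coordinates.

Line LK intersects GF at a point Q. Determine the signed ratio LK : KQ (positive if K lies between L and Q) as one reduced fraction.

Choose coordinates Y = (0, 0), H = (1, 0), W = (0, 1), F = (5, -2).
1. D is the intersection of line FY and line WH ⇒ D = (5/3, -2/3)
2. G lies on line YH with YG:GH = -5:4 ⇒ G = (5, 0)
3. K is the centroid of triangle HGF ⇒ K = (11/3, -2/3)
4. E is the midpoint of DH ⇒ E = (4/3, -1/3)
5. L is the midpoint of HE ⇒ L = (7/6, -1/6)
line LK meets GF at Q = (5, -14/15)
K = L + t·(Q−L) with t = 15/23, so LK:KQ = 15/23:8/23

LK:KQ = 15/8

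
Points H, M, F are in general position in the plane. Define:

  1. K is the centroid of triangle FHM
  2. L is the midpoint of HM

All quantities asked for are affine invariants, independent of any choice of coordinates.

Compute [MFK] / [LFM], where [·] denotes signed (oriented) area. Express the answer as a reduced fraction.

Choose coordinates H = (0, 0), M = (1, 0), F = (0, 1).
1. K is the centroid of triangle FHM ⇒ K = (1/3, 1/3)
2. L is the midpoint of HM ⇒ L = (1/2, 0)
2·[MFK] = 1/3, 2·[LFM] = -1/2
[MFK]:[LFM] = 1/3:-1/2 = -2/3

[MFK]:[LFM] = -2/3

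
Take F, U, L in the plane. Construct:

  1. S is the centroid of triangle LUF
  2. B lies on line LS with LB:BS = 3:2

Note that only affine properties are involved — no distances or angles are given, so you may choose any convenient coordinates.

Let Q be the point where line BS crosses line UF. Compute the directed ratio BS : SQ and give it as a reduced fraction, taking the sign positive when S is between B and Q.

BS:SQ = 4/5

Choose coordinates F = (0, 0), U = (1, 0), L = (0, 1).
1. S is the centroid of triangle LUF ⇒ S = (1/3, 1/3)
2. B lies on line LS with LB:BS = 3:2 ⇒ B = (1/5, 3/5)
line BS meets UF at Q = (1/2, 0)
S = B + t·(Q−B) with t = 4/9, so BS:SQ = 4/9:5/9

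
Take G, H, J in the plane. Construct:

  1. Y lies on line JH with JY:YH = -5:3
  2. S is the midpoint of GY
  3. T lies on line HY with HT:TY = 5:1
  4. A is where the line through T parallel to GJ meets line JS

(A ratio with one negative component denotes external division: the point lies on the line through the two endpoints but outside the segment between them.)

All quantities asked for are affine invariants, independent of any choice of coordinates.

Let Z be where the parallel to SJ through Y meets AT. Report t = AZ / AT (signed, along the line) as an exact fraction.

t = 10/9

Work in coordinates with G = (0, 0), H = (1, 0), J = (0, 1).
1. Y lies on line JH with JY:YH = -5:3 ⇒ Y = (5/2, -3/2)
2. S is the midpoint of GY ⇒ S = (5/4, -3/4)
3. T lies on line HY with HT:TY = 5:1 ⇒ T = (9/4, -5/4)
4. A is where the line through T parallel to GJ meets line JS ⇒ A = (9/4, -43/20)
through Y parallel to SJ: direction (-5/4, 7/4); meets AT at Z = (9/4, -23/20)
Z = A + t·(T−A) with t = 10/9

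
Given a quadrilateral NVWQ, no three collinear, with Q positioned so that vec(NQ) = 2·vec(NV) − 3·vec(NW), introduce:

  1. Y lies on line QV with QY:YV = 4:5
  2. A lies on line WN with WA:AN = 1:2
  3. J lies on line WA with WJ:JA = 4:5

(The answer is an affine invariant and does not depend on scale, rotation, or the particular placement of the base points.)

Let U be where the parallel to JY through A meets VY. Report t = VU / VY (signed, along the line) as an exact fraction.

t = 36/29

Work in coordinates with N = (0, 0), V = (1, 0), W = (0, 1), Q = (2, -3).
1. Y lies on line QV with QY:YV = 4:5 ⇒ Y = (14/9, -5/3)
2. A lies on line WN with WA:AN = 1:2 ⇒ A = (0, 2/3)
3. J lies on line WA with WJ:JA = 4:5 ⇒ J = (0, 23/27)
through A parallel to JY: direction (14/9, -68/27); meets VY at U = (49/29, -60/29)
U = V + t·(Y−V) with t = 36/29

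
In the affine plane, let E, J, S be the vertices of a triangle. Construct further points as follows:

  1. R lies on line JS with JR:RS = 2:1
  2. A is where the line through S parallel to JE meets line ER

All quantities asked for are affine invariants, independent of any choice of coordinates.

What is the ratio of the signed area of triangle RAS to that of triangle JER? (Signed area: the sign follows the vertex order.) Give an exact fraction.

[RAS]:[JER] = -1/4

Choose coordinates E = (0, 0), J = (1, 0), S = (0, 1).
1. R lies on line JS with JR:RS = 2:1 ⇒ R = (1/3, 2/3)
2. A is where the line through S parallel to JE meets line ER ⇒ A = (1/2, 1)
2·[RAS] = 1/6, 2·[JER] = -2/3
[RAS]:[JER] = 1/6:-2/3 = -1/4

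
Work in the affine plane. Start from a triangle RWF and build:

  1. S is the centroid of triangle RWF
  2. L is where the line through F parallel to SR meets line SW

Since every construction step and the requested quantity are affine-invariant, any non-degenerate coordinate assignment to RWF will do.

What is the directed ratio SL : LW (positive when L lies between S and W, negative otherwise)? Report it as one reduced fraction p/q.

SL:LW = -1/2

Work in coordinates with R = (0, 0), W = (1, 0), F = (0, 1).
1. S is the centroid of triangle RWF ⇒ S = (1/3, 1/3)
2. L is where the line through F parallel to SR meets line SW ⇒ L = (-1/3, 2/3)
L = S + t·(W−S) with t = -1, so SL:LW = t:(1−t) = -1:2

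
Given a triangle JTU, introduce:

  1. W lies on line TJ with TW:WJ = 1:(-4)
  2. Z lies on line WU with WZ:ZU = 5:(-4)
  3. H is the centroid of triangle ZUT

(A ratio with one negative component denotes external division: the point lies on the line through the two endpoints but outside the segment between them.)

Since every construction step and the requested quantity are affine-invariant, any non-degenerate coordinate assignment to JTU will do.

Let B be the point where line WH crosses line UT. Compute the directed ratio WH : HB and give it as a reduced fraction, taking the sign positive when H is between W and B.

Assign J = (0, 0), T = (1, 0), U = (0, 1) — the answer is frame-independent, so this choice is without loss of generality.
1. W lies on line TJ with TW:WJ = 1:(-4) ⇒ W = (4/3, 0)
2. Z lies on line WU with WZ:ZU = 5:(-4) ⇒ Z = (-16/3, 5)
3. H is the centroid of triangle ZUT ⇒ H = (-13/9, 2)
line WH meets UT at B = (1/7, 6/7)
H = W + t·(B−W) with t = 7/3, so WH:HB = 7/3:-4/3

WH:HB = -7/4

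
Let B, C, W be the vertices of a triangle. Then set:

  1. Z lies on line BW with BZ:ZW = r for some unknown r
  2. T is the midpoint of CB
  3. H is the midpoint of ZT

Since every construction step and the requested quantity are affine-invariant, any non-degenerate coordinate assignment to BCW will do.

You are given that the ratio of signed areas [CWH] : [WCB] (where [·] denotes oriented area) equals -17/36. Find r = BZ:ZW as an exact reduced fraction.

r = 5/4

Choose coordinates B = (0, 0), C = (1, 0), W = (0, 1).
1. With BZ:ZW = r, write λ = r/(r+1) so Z = B + λ·(W−B); Z is affine-linear in λ
2. T is the midpoint of CB ⇒ T = (1/2, 0)
3. H is the midpoint of ZT ⇒ H is an affine combination of earlier points and hence also affine-linear in λ
Every point depending on Z is an affine combination of Z and λ-independent points, so each such coordinate is linear in λ; the λ² term in each signed area is a multiple of (W−B)×(W−B) = 0, so 2·[CWH] and 2·[WCB] are each linear in λ. Evaluating at λ=0 and λ=1:
  2·[CWH] = -1/2·λ + 3/4,   2·[WCB] = -1
So [CWH]:[WCB] = (-1/2·λ + 3/4) / (-1). Setting this equal to -17/36:
  -1/2·λ + 3/4 = -17/36·(-1)  ⇒  λ = 5/9
Then r = λ/(1−λ) = (5/9)/(4/9) = 5/4. Check: with r = 5/4, Z = (0, 5/9) and [CWH]:[WCB] = -17/36 as required.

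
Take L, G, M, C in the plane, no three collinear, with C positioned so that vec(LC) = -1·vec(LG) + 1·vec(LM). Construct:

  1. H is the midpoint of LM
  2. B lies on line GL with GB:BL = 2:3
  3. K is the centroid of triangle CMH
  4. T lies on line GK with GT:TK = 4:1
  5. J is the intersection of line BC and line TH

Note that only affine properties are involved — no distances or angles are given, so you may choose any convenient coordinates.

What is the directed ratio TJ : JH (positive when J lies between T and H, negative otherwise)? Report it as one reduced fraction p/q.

Choose coordinates L = (0, 0), G = (1, 0), M = (0, 1), C = (-1, 1).
1. H is the midpoint of LM ⇒ H = (0, 1/2)
2. B lies on line GL with GB:BL = 2:3 ⇒ B = (3/5, 0)
3. K is the centroid of triangle CMH ⇒ K = (-1/3, 5/6)
4. T lies on line GK with GT:TK = 4:1 ⇒ T = (-1/15, 2/3)
5. J is the intersection of line BC and line TH ⇒ J = (1/15, 1/3)
J = T + t·(H−T) with t = 2, so TJ:JH = t:(1−t) = 2:-1

TJ:JH = -2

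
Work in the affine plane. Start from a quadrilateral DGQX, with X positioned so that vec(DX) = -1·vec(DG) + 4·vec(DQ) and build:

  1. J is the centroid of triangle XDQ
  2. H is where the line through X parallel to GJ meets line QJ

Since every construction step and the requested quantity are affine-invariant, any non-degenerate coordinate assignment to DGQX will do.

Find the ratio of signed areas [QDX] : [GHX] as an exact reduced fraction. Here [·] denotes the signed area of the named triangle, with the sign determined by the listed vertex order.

Assign D = (0, 0), G = (1, 0), Q = (0, 1), X = (-1, 4) — the answer is frame-independent, so this choice is without loss of generality.
1. J is the centroid of triangle XDQ ⇒ J = (-1/3, 5/3)
2. H is where the line through X parallel to GJ meets line QJ ⇒ H = (-7/3, 17/3)
2·[QDX] = -1, 2·[GHX] = -2
[QDX]:[GHX] = -1:-2 = 1/2

[QDX]:[GHX] = 1/2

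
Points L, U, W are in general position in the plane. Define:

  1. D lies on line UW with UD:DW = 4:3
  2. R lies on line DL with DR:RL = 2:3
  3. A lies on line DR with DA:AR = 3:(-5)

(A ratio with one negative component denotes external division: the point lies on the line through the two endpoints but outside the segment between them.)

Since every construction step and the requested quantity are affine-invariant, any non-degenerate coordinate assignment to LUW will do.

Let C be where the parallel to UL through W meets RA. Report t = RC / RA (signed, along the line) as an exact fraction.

Set L = (0, 0), U = (1, 0), W = (0, 1); any affine frame gives the same invariant.
1. D lies on line UW with UD:DW = 4:3 ⇒ D = (3/7, 4/7)
2. R lies on line DL with DR:RL = 2:3 ⇒ R = (9/35, 12/35)
3. A lies on line DR with DA:AR = 3:(-5) ⇒ A = (24/35, 32/35)
through W parallel to UL: direction (-1, 0); meets RA at C = (3/4, 1)
C = R + t·(A−R) with t = 23/20

t = 23/20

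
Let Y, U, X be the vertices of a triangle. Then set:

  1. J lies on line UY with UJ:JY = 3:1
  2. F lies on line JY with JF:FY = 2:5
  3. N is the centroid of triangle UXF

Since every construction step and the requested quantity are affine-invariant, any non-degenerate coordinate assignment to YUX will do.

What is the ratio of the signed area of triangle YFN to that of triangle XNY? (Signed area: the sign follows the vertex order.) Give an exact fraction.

[YFN]:[XNY] = -5/33

Choose coordinates Y = (0, 0), U = (1, 0), X = (0, 1).
1. J lies on line UY with UJ:JY = 3:1 ⇒ J = (1/4, 0)
2. F lies on line JY with JF:FY = 2:5 ⇒ F = (5/28, 0)
3. N is the centroid of triangle UXF ⇒ N = (11/28, 1/3)
2·[YFN] = 5/84, 2·[XNY] = -11/28
[YFN]:[XNY] = 5/84:-11/28 = -5/33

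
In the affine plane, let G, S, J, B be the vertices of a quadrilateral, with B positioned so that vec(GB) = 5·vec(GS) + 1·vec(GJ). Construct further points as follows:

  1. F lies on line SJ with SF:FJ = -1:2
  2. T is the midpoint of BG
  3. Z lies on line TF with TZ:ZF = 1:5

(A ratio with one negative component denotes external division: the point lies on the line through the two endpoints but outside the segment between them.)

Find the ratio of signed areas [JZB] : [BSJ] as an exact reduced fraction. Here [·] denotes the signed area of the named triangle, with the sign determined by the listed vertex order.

Choose coordinates G = (0, 0), S = (1, 0), J = (0, 1), B = (5, 1).
1. F lies on line SJ with SF:FJ = -1:2 ⇒ F = (2, -1)
2. T is the midpoint of BG ⇒ T = (5/2, 1/2)
3. Z lies on line TF with TZ:ZF = 1:5 ⇒ Z = (29/12, 1/4)
2·[JZB] = 15/4, 2·[BSJ] = -5
[JZB]:[BSJ] = 15/4:-5 = -3/4

[JZB]:[BSJ] = -3/4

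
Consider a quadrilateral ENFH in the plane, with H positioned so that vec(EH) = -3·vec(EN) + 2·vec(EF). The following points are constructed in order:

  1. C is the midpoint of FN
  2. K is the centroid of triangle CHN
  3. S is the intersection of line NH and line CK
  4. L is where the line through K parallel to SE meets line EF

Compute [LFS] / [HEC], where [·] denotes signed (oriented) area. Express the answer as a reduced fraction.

Work in coordinates with E = (0, 0), N = (1, 0), F = (0, 1), H = (-3, 2).
1. C is the midpoint of FN ⇒ C = (1/2, 1/2)
2. K is the centroid of triangle CHN ⇒ K = (-1/2, 5/6)
3. S is the intersection of line NH and line CK ⇒ S = (-1, 1)
4. L is where the line through K parallel to SE meets line EF ⇒ L = (0, 1/3)
2·[LFS] = 2/3, 2·[HEC] = 5/2
[LFS]:[HEC] = 2/3:5/2 = 4/15

[LFS]:[HEC] = 4/15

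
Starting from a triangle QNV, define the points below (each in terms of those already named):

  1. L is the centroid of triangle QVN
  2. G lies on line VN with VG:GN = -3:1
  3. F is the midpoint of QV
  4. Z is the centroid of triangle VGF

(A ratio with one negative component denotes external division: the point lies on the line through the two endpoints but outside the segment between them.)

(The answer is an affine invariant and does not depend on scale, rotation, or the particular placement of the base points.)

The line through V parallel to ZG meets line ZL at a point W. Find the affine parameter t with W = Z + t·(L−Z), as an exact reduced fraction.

Choose coordinates Q = (0, 0), N = (1, 0), V = (0, 1).
1. L is the centroid of triangle QVN ⇒ L = (1/3, 1/3)
2. G lies on line VN with VG:GN = -3:1 ⇒ G = (3/2, -1/2)
3. F is the midpoint of QV ⇒ F = (0, 1/2)
4. Z is the centroid of triangle VGF ⇒ Z = (1/2, 1/3)
through V parallel to ZG: direction (1, -5/6); meets ZL at W = (4/5, 1/3)
W = Z + t·(L−Z) with t = -9/5

t = -9/5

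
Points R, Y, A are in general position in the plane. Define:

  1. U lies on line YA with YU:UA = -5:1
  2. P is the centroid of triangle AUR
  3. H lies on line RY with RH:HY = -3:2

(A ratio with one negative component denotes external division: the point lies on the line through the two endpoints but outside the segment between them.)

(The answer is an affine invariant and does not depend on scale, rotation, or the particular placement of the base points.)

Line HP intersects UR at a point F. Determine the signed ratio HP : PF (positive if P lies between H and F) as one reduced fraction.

HP:PF = 44

Assign R = (0, 0), Y = (1, 0), A = (0, 1) — the answer is frame-independent, so this choice is without loss of generality.
1. U lies on line YA with YU:UA = -5:1 ⇒ U = (-1/4, 5/4)
2. P is the centroid of triangle AUR ⇒ P = (-1/12, 3/4)
3. H lies on line RY with RH:HY = -3:2 ⇒ H = (3, 0)
line HP meets UR at F = (-27/176, 135/176)
P = H + t·(F−H) with t = 44/45, so HP:PF = 44/45:1/45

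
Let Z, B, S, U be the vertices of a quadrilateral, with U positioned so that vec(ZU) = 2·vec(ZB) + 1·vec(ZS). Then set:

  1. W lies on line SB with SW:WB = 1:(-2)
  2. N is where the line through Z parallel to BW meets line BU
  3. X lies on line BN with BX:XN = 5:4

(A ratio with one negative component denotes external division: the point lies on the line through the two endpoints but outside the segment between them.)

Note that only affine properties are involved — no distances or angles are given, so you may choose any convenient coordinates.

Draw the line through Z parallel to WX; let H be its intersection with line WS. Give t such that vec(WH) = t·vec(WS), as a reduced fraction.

Choose coordinates Z = (0, 0), B = (1, 0), S = (0, 1), U = (2, 1).
1. W lies on line SB with SW:WB = 1:(-2) ⇒ W = (-1, 2)
2. N is where the line through Z parallel to BW meets line BU ⇒ N = (1/2, -1/2)
3. X lies on line BN with BX:XN = 5:4 ⇒ X = (13/18, -5/18)
through Z parallel to WX: direction (31/18, -41/18); meets WS at H = (-31/10, 41/10)
H = W + t·(S−W) with t = -21/10

t = -21/10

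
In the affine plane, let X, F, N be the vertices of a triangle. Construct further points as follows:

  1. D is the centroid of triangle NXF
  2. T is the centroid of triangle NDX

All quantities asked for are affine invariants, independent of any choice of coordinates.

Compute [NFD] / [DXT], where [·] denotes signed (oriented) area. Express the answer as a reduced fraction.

Assign X = (0, 0), F = (1, 0), N = (0, 1) — the answer is frame-independent, so this choice is without loss of generality.
1. D is the centroid of triangle NXF ⇒ D = (1/3, 1/3)
2. T is the centroid of triangle NDX ⇒ T = (1/9, 4/9)
2·[NFD] = -1/3, 2·[DXT] = -1/9
[NFD]:[DXT] = -1/3:-1/9 = 3

[NFD]:[DXT] = 3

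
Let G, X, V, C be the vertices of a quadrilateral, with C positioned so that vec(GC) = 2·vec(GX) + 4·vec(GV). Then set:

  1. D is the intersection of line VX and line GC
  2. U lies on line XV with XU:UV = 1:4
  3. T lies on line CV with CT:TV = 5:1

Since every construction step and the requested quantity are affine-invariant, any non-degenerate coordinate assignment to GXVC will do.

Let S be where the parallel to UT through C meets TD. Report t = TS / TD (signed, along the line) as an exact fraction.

t = -60/7

Work in coordinates with G = (0, 0), X = (1, 0), V = (0, 1), C = (2, 4).
1. D is the intersection of line VX and line GC ⇒ D = (1/3, 2/3)
2. U lies on line XV with XU:UV = 1:4 ⇒ U = (4/5, 1/5)
3. T lies on line CV with CT:TV = 5:1 ⇒ T = (1/3, 3/2)
through C parallel to UT: direction (-7/15, 13/10); meets TD at S = (1/3, 121/14)
S = T + t·(D−T) with t = -60/7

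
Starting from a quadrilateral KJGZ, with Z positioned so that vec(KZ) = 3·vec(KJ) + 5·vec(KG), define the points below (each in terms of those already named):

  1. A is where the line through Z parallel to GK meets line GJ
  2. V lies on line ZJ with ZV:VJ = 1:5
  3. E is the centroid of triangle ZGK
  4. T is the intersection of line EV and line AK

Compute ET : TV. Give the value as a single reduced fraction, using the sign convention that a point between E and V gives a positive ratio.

ET:TV = -48/107

Set K = (0, 0), J = (1, 0), G = (0, 1), Z = (3, 5); any affine frame gives the same invariant.
1. A is where the line through Z parallel to GK meets line GJ ⇒ A = (3, -2)
2. V lies on line ZJ with ZV:VJ = 1:5 ⇒ V = (8/3, 25/6)
3. E is the centroid of triangle ZGK ⇒ E = (1, 2)
4. T is the intersection of line EV and line AK ⇒ T = (-21/59, 14/59)
T = E + t·(V−E) with t = -48/59, so ET:TV = t:(1−t) = -48/59:107/59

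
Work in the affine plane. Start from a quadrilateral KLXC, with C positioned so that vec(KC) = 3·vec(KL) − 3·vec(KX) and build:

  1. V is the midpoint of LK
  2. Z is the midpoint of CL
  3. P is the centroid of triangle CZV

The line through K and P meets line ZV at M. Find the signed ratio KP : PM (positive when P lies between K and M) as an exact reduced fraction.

Assign K = (0, 0), L = (1, 0), X = (0, 1), C = (3, -3) — the answer is frame-independent, so this choice is without loss of generality.
1. V is the midpoint of LK ⇒ V = (1/2, 0)
2. Z is the midpoint of CL ⇒ Z = (2, -3/2)
3. P is the centroid of triangle CZV ⇒ P = (11/6, -3/2)
line KP meets ZV at M = (11/4, -9/4)
P = K + t·(M−K) with t = 2/3, so KP:PM = 2/3:1/3

KP:PM = 2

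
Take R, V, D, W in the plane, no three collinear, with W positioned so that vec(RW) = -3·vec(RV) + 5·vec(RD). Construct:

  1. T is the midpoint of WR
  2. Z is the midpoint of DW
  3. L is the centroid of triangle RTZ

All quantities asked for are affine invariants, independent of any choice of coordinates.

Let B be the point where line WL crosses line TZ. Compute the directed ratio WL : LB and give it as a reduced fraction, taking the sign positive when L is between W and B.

WL:LB = -4

Set R = (0, 0), V = (1, 0), D = (0, 1), W = (-3, 5); any affine frame gives the same invariant.
1. T is the midpoint of WR ⇒ T = (-3/2, 5/2)
2. Z is the midpoint of DW ⇒ Z = (-3/2, 3)
3. L is the centroid of triangle RTZ ⇒ L = (-1, 11/6)
line WL meets TZ at B = (-3/2, 21/8)
L = W + t·(B−W) with t = 4/3, so WL:LB = 4/3:-1/3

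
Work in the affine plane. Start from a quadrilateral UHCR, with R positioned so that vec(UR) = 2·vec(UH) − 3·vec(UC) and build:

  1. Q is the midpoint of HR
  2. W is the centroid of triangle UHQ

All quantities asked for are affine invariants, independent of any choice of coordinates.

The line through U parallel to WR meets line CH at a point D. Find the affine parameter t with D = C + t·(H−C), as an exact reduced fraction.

Work in coordinates with U = (0, 0), H = (1, 0), C = (0, 1), R = (2, -3).
1. Q is the midpoint of HR ⇒ Q = (3/2, -3/2)
2. W is the centroid of triangle UHQ ⇒ W = (5/6, -1/2)
through U parallel to WR: direction (7/6, -5/2); meets CH at D = (-7/8, 15/8)
D = C + t·(H−C) with t = -7/8

t = -7/8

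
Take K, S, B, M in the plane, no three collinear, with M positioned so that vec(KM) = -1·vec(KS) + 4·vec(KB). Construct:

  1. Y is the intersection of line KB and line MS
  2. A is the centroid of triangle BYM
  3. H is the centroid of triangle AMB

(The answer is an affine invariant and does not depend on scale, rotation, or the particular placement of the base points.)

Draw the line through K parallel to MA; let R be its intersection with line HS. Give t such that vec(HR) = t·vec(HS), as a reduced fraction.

t = -8/7

Assign K = (0, 0), S = (1, 0), B = (0, 1), M = (-1, 4) — the answer is frame-independent, so this choice is without loss of generality.
1. Y is the intersection of line KB and line MS ⇒ Y = (0, 2)
2. A is the centroid of triangle BYM ⇒ A = (-1/3, 7/3)
3. H is the centroid of triangle AMB ⇒ H = (-4/9, 22/9)
through K parallel to MA: direction (2/3, -5/3); meets HS at R = (-44/21, 110/21)
R = H + t·(S−H) with t = -8/7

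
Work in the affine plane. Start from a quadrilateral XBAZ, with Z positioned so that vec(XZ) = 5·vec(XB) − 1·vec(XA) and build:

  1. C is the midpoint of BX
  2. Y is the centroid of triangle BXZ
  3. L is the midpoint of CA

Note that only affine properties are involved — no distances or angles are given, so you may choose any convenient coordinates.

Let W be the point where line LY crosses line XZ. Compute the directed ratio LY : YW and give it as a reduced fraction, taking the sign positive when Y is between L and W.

LY:YW = 29/4

Work in coordinates with X = (0, 0), B = (1, 0), A = (0, 1), Z = (5, -1).
1. C is the midpoint of BX ⇒ C = (1/2, 0)
2. Y is the centroid of triangle BXZ ⇒ Y = (2, -1/3)
3. L is the midpoint of CA ⇒ L = (1/4, 1/2)
line LY meets XZ at W = (65/29, -13/29)
Y = L + t·(W−L) with t = 29/33, so LY:YW = 29/33:4/33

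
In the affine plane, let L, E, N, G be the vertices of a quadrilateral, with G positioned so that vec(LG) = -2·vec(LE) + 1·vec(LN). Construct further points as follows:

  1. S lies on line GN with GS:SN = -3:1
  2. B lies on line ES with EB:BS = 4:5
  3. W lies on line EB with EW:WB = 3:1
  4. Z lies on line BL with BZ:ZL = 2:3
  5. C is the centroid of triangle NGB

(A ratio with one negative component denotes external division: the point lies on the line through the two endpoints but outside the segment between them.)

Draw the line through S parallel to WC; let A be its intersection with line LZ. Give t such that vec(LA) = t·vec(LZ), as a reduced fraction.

t = 245/87

Choose coordinates L = (0, 0), E = (1, 0), N = (0, 1), G = (-2, 1).
1. S lies on line GN with GS:SN = -3:1 ⇒ S = (1, 1)
2. B lies on line ES with EB:BS = 4:5 ⇒ B = (1, 4/9)
3. W lies on line EB with EW:WB = 3:1 ⇒ W = (1, 1/3)
4. Z lies on line BL with BZ:ZL = 2:3 ⇒ Z = (3/5, 4/15)
5. C is the centroid of triangle NGB ⇒ C = (-1/3, 22/27)
through S parallel to WC: direction (-4/3, 13/27); meets LZ at A = (49/29, 196/261)
A = L + t·(Z−L) with t = 245/87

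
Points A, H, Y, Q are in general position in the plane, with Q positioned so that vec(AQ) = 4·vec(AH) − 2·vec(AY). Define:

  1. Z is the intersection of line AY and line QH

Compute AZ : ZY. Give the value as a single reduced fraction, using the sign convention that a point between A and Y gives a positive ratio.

AZ:ZY = 2

Set A = (0, 0), H = (1, 0), Y = (0, 1), Q = (4, -2); any affine frame gives the same invariant.
1. Z is the intersection of line AY and line QH ⇒ Z = (0, 2/3)
Z = A + t·(Y−A) with t = 2/3, so AZ:ZY = t:(1−t) = 2/3:1/3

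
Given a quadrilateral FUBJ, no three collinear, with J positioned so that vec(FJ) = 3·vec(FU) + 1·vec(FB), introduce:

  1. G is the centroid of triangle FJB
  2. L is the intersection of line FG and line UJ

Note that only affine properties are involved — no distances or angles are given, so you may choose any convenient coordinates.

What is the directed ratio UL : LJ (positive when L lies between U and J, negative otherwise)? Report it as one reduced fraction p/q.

Choose coordinates F = (0, 0), U = (1, 0), B = (0, 1), J = (3, 1).
1. G is the centroid of triangle FJB ⇒ G = (1, 2/3)
2. L is the intersection of line FG and line UJ ⇒ L = (-3, -2)
L = U + t·(J−U) with t = -2, so UL:LJ = t:(1−t) = -2:3

UL:LJ = -2/3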